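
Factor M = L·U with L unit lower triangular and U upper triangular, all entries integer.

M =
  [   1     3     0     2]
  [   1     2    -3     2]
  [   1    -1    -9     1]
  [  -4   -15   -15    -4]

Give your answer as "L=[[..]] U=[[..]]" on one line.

L=[[1,0,0,0],[1,1,0,0],[1,4,1,0],[-4,3,-2,1]] U=[[1,3,0,2],[0,-1,-3,0],[0,0,3,-1],[0,0,0,2]]

  row1 -= 1·row0 → [0,-1,-3,0]
  row2 -= 1·row0 → [0,-4,-9,-1]
  row3 -= -4·row0 → [0,-3,-15,4]
  row2 -= 4·row1 → [0,0,3,-1]
  row3 -= 3·row1 → [0,0,-6,4]
  row3 -= -2·row2 → [0,0,0,2]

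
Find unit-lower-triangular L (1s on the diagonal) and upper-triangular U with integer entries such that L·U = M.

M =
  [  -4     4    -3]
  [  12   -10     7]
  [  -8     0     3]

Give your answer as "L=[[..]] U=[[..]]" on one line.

  R1 -= -3·R0 → [0,2,-2]
  R2 -= 2·R0 → [0,-8,9]
  R2 -= -4·R1 → [0,0,1]

L=[[1,0,0],[-3,1,0],[2,-4,1]] U=[[-4,4,-3],[0,2,-2],[0,0,1]]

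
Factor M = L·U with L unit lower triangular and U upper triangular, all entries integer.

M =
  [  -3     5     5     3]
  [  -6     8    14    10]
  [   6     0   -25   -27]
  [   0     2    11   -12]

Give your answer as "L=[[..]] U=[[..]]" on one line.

  R1 -= 2·R0 → [0,-2,4,4]
  R2 -= -2·R0 → [0,10,-15,-21]
  R3 -= 0·R0 → [0,2,11,-12]
  R2 -= -5·R1 → [0,0,5,-1]
  R3 -= -1·R1 → [0,0,15,-8]
  R3 -= 3·R2 → [0,0,0,-5]

L=[[1,0,0,0],[2,1,0,0],[-2,-5,1,0],[0,-1,3,1]] U=[[-3,5,5,3],[0,-2,4,4],[0,0,5,-1],[0,0,0,-5]]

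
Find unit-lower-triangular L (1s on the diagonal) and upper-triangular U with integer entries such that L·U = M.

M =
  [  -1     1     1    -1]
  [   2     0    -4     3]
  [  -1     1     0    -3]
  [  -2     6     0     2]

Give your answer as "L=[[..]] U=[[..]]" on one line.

L=[[1,0,0,0],[-2,1,0,0],[1,0,1,0],[2,2,-2,1]] U=[[-1,1,1,-1],[0,2,-2,1],[0,0,-1,-2],[0,0,0,-2]]

  R1 -= -2·R0 → [0,2,-2,1]
  R2 -= 1·R0 → [0,0,-1,-2]
  R3 -= 2·R0 → [0,4,-2,4]
  R2 -= 0·R1 → [0,0,-1,-2]
  R3 -= 2·R1 → [0,0,2,2]
  R3 -= -2·R2 → [0,0,0,-2]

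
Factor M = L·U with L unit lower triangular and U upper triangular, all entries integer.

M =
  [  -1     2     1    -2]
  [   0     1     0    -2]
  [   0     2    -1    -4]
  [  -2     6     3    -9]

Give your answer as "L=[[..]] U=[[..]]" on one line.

  R1 -= 0·R0 → [0,1,0,-2]
  R2 -= 0·R0 → [0,2,-1,-4]
  R3 -= 2·R0 → [0,2,1,-5]
  R2 -= 2·R1 → [0,0,-1,0]
  R3 -= 2·R1 → [0,0,1,-1]
  R3 -= -1·R2 → [0,0,0,-1]

L=[[1,0,0,0],[0,1,0,0],[0,2,1,0],[2,2,-1,1]] U=[[-1,2,1,-2],[0,1,0,-2],[0,0,-1,0],[0,0,0,-1]]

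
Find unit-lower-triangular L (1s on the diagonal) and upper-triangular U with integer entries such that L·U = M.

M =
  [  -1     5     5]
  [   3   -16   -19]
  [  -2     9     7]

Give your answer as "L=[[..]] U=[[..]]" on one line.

L=[[1,0,0],[-3,1,0],[2,1,1]] U=[[-1,5,5],[0,-1,-4],[0,0,1]]

  r1 -= -3·r0 → [0,-1,-4]
  r2 -= 2·r0 → [0,-1,-3]
  r2 -= 1·r1 → [0,0,1]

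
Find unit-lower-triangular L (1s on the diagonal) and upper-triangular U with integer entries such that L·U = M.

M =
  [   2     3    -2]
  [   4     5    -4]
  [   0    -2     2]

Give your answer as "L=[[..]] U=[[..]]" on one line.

  R1 -= 2·R0 → [0,-1,0]
  R2 -= 0·R0 → [0,-2,2]
  R2 -= 2·R1 → [0,0,2]

L=[[1,0,0],[2,1,0],[0,2,1]] U=[[2,3,-2],[0,-1,0],[0,0,2]]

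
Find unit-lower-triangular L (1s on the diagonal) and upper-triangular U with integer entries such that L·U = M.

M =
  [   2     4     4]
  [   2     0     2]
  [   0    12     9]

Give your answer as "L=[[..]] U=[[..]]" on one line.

L=[[1,0,0],[1,1,0],[0,-3,1]] U=[[2,4,4],[0,-4,-2],[0,0,3]]

  row1 -= 1·row0 → [0,-4,-2]
  row2 -= 0·row0 → [0,12,9]
  row2 -= -3·row1 → [0,0,3]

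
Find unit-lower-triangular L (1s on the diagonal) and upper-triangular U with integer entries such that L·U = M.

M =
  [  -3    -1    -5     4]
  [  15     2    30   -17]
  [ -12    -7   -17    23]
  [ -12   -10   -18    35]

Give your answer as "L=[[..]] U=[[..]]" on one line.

L=[[1,0,0,0],[-5,1,0,0],[4,1,1,0],[4,2,4,1]] U=[[-3,-1,-5,4],[0,-3,5,3],[0,0,-2,4],[0,0,0,-3]]

  row1 -= -5·row0 → [0,-3,5,3]
  row2 -= 4·row0 → [0,-3,3,7]
  row3 -= 4·row0 → [0,-6,2,19]
  row2 -= 1·row1 → [0,0,-2,4]
  row3 -= 2·row1 → [0,0,-8,13]
  row3 -= 4·row2 → [0,0,0,-3]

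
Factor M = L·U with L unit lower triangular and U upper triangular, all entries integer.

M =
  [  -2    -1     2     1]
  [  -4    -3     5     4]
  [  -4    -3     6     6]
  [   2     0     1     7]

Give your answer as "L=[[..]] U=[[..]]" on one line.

L=[[1,0,0,0],[2,1,0,0],[2,1,1,0],[-1,1,2,1]] U=[[-2,-1,2,1],[0,-1,1,2],[0,0,1,2],[0,0,0,2]]

  R1 -= 2·R0 → [0,-1,1,2]
  R2 -= 2·R0 → [0,-1,2,4]
  R3 -= -1·R0 → [0,-1,3,8]
  R2 -= 1·R1 → [0,0,1,2]
  R3 -= 1·R1 → [0,0,2,6]
  R3 -= 2·R2 → [0,0,0,2]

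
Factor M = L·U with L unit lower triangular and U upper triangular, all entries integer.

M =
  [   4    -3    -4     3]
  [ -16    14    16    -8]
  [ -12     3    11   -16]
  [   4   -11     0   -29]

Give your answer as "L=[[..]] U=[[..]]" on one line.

L=[[1,0,0,0],[-4,1,0,0],[-3,-3,1,0],[1,-4,-4,1]] U=[[4,-3,-4,3],[0,2,0,4],[0,0,-1,5],[0,0,0,4]]

  row1 -= -4·row0 → [0,2,0,4]
  row2 -= -3·row0 → [0,-6,-1,-7]
  row3 -= 1·row0 → [0,-8,4,-32]
  row2 -= -3·row1 → [0,0,-1,5]
  row3 -= -4·row1 → [0,0,4,-16]
  row3 -= -4·row2 → [0,0,0,4]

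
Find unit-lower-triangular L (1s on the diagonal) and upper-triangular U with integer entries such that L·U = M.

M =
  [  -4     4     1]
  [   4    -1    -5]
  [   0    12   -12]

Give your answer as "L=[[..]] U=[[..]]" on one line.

L=[[1,0,0],[-1,1,0],[0,4,1]] U=[[-4,4,1],[0,3,-4],[0,0,4]]

  r1 -= -1·r0 → [0,3,-4]
  r2 -= 0·r0 → [0,12,-12]
  r2 -= 4·r1 → [0,0,4]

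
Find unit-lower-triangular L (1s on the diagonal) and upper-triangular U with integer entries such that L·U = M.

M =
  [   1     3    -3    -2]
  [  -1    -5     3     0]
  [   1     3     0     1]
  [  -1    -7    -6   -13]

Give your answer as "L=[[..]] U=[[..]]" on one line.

L=[[1,0,0,0],[-1,1,0,0],[1,0,1,0],[-1,2,-3,1]] U=[[1,3,-3,-2],[0,-2,0,-2],[0,0,3,3],[0,0,0,-2]]

  r1 -= -1·r0 → [0,-2,0,-2]
  r2 -= 1·r0 → [0,0,3,3]
  r3 -= -1·r0 → [0,-4,-9,-15]
  r2 -= 0·r1 → [0,0,3,3]
  r3 -= 2·r1 → [0,0,-9,-11]
  r3 -= -3·r2 → [0,0,0,-2]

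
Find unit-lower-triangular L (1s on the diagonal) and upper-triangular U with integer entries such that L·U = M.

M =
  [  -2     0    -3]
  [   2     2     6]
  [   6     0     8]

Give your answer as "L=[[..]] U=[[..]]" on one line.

  r1 -= -1·r0 → [0,2,3]
  r2 -= -3·r0 → [0,0,-1]
  r2 -= 0·r1 → [0,0,-1]

L=[[1,0,0],[-1,1,0],[-3,0,1]] U=[[-2,0,-3],[0,2,3],[0,0,-1]]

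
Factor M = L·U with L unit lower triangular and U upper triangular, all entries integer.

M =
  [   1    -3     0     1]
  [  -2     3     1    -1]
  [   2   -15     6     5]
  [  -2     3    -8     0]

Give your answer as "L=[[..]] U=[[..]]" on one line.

  R1 -= -2·R0 → [0,-3,1,1]
  R2 -= 2·R0 → [0,-9,6,3]
  R3 -= -2·R0 → [0,-3,-8,2]
  R2 -= 3·R1 → [0,0,3,0]
  R3 -= 1·R1 → [0,0,-9,1]
  R3 -= -3·R2 → [0,0,0,1]

L=[[1,0,0,0],[-2,1,0,0],[2,3,1,0],[-2,1,-3,1]] U=[[1,-3,0,1],[0,-3,1,1],[0,0,3,0],[0,0,0,1]]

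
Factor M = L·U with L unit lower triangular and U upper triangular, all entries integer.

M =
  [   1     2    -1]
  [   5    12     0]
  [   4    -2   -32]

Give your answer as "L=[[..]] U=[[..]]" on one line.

L=[[1,0,0],[5,1,0],[4,-5,1]] U=[[1,2,-1],[0,2,5],[0,0,-3]]

  R1 -= 5·R0 → [0,2,5]
  R2 -= 4·R0 → [0,-10,-28]
  R2 -= -5·R1 → [0,0,-3]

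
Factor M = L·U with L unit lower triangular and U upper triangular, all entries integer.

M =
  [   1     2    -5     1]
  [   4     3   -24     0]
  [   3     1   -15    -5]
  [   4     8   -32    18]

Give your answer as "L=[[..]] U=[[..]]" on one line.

  r1 -= 4·r0 → [0,-5,-4,-4]
  r2 -= 3·r0 → [0,-5,0,-8]
  r3 -= 4·r0 → [0,0,-12,14]
  r2 -= 1·r1 → [0,0,4,-4]
  r3 -= 0·r1 → [0,0,-12,14]
  r3 -= -3·r2 → [0,0,0,2]

L=[[1,0,0,0],[4,1,0,0],[3,1,1,0],[4,0,-3,1]] U=[[1,2,-5,1],[0,-5,-4,-4],[0,0,4,-4],[0,0,0,2]]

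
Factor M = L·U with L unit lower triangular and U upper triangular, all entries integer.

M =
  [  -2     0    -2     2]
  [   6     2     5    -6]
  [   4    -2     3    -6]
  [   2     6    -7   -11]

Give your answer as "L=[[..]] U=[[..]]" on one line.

  row1 -= -3·row0 → [0,2,-1,0]
  row2 -= -2·row0 → [0,-2,-1,-2]
  row3 -= -1·row0 → [0,6,-9,-9]
  row2 -= -1·row1 → [0,0,-2,-2]
  row3 -= 3·row1 → [0,0,-6,-9]
  row3 -= 3·row2 → [0,0,0,-3]

L=[[1,0,0,0],[-3,1,0,0],[-2,-1,1,0],[-1,3,3,1]] U=[[-2,0,-2,2],[0,2,-1,0],[0,0,-2,-2],[0,0,0,-3]]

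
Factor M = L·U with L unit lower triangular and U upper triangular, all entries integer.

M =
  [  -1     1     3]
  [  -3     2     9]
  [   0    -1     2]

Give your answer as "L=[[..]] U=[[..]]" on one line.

L=[[1,0,0],[3,1,0],[0,1,1]] U=[[-1,1,3],[0,-1,0],[0,0,2]]

  R1 -= 3·R0 → [0,-1,0]
  R2 -= 0·R0 → [0,-1,2]
  R2 -= 1·R1 → [0,0,2]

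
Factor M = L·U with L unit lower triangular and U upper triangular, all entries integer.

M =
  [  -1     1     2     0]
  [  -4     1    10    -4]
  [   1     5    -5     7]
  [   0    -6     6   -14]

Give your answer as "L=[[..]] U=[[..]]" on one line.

L=[[1,0,0,0],[4,1,0,0],[-1,-2,1,0],[0,2,2,1]] U=[[-1,1,2,0],[0,-3,2,-4],[0,0,1,-1],[0,0,0,-4]]

  r1 -= 4·r0 → [0,-3,2,-4]
  r2 -= -1·r0 → [0,6,-3,7]
  r3 -= 0·r0 → [0,-6,6,-14]
  r2 -= -2·r1 → [0,0,1,-1]
  r3 -= 2·r1 → [0,0,2,-6]
  r3 -= 2·r2 → [0,0,0,-4]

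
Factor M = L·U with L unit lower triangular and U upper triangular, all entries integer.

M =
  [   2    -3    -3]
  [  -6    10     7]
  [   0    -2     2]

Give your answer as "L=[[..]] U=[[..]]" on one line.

  R1 -= -3·R0 → [0,1,-2]
  R2 -= 0·R0 → [0,-2,2]
  R2 -= -2·R1 → [0,0,-2]

L=[[1,0,0],[-3,1,0],[0,-2,1]] U=[[2,-3,-3],[0,1,-2],[0,0,-2]]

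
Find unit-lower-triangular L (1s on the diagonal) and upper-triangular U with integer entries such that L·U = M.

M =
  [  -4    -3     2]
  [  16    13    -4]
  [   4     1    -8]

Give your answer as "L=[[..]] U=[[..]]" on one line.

  R1 -= -4·R0 → [0,1,4]
  R2 -= -1·R0 → [0,-2,-6]
  R2 -= -2·R1 → [0,0,2]

L=[[1,0,0],[-4,1,0],[-1,-2,1]] U=[[-4,-3,2],[0,1,4],[0,0,2]]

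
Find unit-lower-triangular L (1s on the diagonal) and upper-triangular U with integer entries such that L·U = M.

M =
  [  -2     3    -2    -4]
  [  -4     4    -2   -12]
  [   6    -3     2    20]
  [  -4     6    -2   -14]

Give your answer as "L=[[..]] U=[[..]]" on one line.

L=[[1,0,0,0],[2,1,0,0],[-3,-3,1,0],[2,0,1,1]] U=[[-2,3,-2,-4],[0,-2,2,-4],[0,0,2,-4],[0,0,0,-2]]

  r1 -= 2·r0 → [0,-2,2,-4]
  r2 -= -3·r0 → [0,6,-4,8]
  r3 -= 2·r0 → [0,0,2,-6]
  r2 -= -3·r1 → [0,0,2,-4]
  r3 -= 0·r1 → [0,0,2,-6]
  r3 -= 1·r2 → [0,0,0,-2]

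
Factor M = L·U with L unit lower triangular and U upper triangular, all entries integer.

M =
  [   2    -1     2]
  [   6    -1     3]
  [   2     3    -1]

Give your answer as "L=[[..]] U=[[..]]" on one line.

  R1 -= 3·R0 → [0,2,-3]
  R2 -= 1·R0 → [0,4,-3]
  R2 -= 2·R1 → [0,0,3]

L=[[1,0,0],[3,1,0],[1,2,1]] U=[[2,-1,2],[0,2,-3],[0,0,3]]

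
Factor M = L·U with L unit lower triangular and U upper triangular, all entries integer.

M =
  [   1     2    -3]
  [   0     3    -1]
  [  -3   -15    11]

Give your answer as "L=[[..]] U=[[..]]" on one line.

  R1 -= 0·R0 → [0,3,-1]
  R2 -= -3·R0 → [0,-9,2]
  R2 -= -3·R1 → [0,0,-1]

L=[[1,0,0],[0,1,0],[-3,-3,1]] U=[[1,2,-3],[0,3,-1],[0,0,-1]]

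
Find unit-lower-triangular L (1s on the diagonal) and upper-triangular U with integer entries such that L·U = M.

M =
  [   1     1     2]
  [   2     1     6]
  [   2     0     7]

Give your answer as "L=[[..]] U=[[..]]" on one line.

L=[[1,0,0],[2,1,0],[2,2,1]] U=[[1,1,2],[0,-1,2],[0,0,-1]]

  r1 -= 2·r0 → [0,-1,2]
  r2 -= 2·r0 → [0,-2,3]
  r2 -= 2·r1 → [0,0,-1]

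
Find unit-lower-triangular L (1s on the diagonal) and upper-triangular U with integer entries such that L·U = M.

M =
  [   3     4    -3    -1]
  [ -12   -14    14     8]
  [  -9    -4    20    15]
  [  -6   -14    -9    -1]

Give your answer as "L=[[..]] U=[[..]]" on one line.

  r1 -= -4·r0 → [0,2,2,4]
  r2 -= -3·r0 → [0,8,11,12]
  r3 -= -2·r0 → [0,-6,-15,-3]
  r2 -= 4·r1 → [0,0,3,-4]
  r3 -= -3·r1 → [0,0,-9,9]
  r3 -= -3·r2 → [0,0,0,-3]

L=[[1,0,0,0],[-4,1,0,0],[-3,4,1,0],[-2,-3,-3,1]] U=[[3,4,-3,-1],[0,2,2,4],[0,0,3,-4],[0,0,0,-3]]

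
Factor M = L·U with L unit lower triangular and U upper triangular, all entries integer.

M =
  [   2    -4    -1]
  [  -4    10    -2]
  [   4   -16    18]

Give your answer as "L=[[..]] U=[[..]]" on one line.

L=[[1,0,0],[-2,1,0],[2,-4,1]] U=[[2,-4,-1],[0,2,-4],[0,0,4]]

  row1 -= -2·row0 → [0,2,-4]
  row2 -= 2·row0 → [0,-8,20]
  row2 -= -4·row1 → [0,0,4]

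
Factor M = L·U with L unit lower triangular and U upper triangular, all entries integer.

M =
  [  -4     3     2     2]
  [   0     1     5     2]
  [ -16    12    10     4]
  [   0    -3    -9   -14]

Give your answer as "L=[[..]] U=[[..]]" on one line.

  row1 -= 0·row0 → [0,1,5,2]
  row2 -= 4·row0 → [0,0,2,-4]
  row3 -= 0·row0 → [0,-3,-9,-14]
  row2 -= 0·row1 → [0,0,2,-4]
  row3 -= -3·row1 → [0,0,6,-8]
  row3 -= 3·row2 → [0,0,0,4]

L=[[1,0,0,0],[0,1,0,0],[4,0,1,0],[0,-3,3,1]] U=[[-4,3,2,2],[0,1,5,2],[0,0,2,-4],[0,0,0,4]]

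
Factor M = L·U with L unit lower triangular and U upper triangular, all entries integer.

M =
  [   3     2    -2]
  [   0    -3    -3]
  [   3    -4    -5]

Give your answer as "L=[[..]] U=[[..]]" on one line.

  r1 -= 0·r0 → [0,-3,-3]
  r2 -= 1·r0 → [0,-6,-3]
  r2 -= 2·r1 → [0,0,3]

L=[[1,0,0],[0,1,0],[1,2,1]] U=[[3,2,-2],[0,-3,-3],[0,0,3]]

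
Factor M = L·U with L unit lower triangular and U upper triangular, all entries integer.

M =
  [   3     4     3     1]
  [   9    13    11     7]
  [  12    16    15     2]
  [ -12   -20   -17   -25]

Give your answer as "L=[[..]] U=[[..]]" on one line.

L=[[1,0,0,0],[3,1,0,0],[4,0,1,0],[-4,-4,1,1]] U=[[3,4,3,1],[0,1,2,4],[0,0,3,-2],[0,0,0,-3]]

  r1 -= 3·r0 → [0,1,2,4]
  r2 -= 4·r0 → [0,0,3,-2]
  r3 -= -4·r0 → [0,-4,-5,-21]
  r2 -= 0·r1 → [0,0,3,-2]
  r3 -= -4·r1 → [0,0,3,-5]
  r3 -= 1·r2 → [0,0,0,-3]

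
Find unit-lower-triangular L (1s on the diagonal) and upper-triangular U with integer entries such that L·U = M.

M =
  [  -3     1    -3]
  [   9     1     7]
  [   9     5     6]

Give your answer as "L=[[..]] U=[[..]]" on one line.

  r1 -= -3·r0 → [0,4,-2]
  r2 -= -3·r0 → [0,8,-3]
  r2 -= 2·r1 → [0,0,1]

L=[[1,0,0],[-3,1,0],[-3,2,1]] U=[[-3,1,-3],[0,4,-2],[0,0,1]]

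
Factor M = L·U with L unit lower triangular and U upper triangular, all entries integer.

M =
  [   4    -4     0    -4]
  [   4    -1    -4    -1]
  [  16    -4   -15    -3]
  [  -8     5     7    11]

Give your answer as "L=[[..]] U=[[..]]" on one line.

  r1 -= 1·r0 → [0,3,-4,3]
  r2 -= 4·r0 → [0,12,-15,13]
  r3 -= -2·r0 → [0,-3,7,3]
  r2 -= 4·r1 → [0,0,1,1]
  r3 -= -1·r1 → [0,0,3,6]
  r3 -= 3·r2 → [0,0,0,3]

L=[[1,0,0,0],[1,1,0,0],[4,4,1,0],[-2,-1,3,1]] U=[[4,-4,0,-4],[0,3,-4,3],[0,0,1,1],[0,0,0,3]]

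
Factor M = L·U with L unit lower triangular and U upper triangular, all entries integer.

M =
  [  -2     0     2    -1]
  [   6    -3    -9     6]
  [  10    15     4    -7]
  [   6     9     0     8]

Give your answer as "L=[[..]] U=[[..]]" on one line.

  row1 -= -3·row0 → [0,-3,-3,3]
  row2 -= -5·row0 → [0,15,14,-12]
  row3 -= -3·row0 → [0,9,6,5]
  row2 -= -5·row1 → [0,0,-1,3]
  row3 -= -3·row1 → [0,0,-3,14]
  row3 -= 3·row2 → [0,0,0,5]

L=[[1,0,0,0],[-3,1,0,0],[-5,-5,1,0],[-3,-3,3,1]] U=[[-2,0,2,-1],[0,-3,-3,3],[0,0,-1,3],[0,0,0,5]]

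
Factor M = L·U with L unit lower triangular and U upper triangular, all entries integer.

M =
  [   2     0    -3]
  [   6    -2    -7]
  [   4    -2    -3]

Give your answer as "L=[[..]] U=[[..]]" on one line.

L=[[1,0,0],[3,1,0],[2,1,1]] U=[[2,0,-3],[0,-2,2],[0,0,1]]

  row1 -= 3·row0 → [0,-2,2]
  row2 -= 2·row0 → [0,-2,3]
  row2 -= 1·row1 → [0,0,1]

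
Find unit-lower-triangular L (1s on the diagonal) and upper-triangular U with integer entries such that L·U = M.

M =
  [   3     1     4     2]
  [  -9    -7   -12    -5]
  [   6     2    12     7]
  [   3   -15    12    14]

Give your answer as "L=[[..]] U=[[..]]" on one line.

L=[[1,0,0,0],[-3,1,0,0],[2,0,1,0],[1,4,2,1]] U=[[3,1,4,2],[0,-4,0,1],[0,0,4,3],[0,0,0,2]]

  row1 -= -3·row0 → [0,-4,0,1]
  row2 -= 2·row0 → [0,0,4,3]
  row3 -= 1·row0 → [0,-16,8,12]
  row2 -= 0·row1 → [0,0,4,3]
  row3 -= 4·row1 → [0,0,8,8]
  row3 -= 2·row2 → [0,0,0,2]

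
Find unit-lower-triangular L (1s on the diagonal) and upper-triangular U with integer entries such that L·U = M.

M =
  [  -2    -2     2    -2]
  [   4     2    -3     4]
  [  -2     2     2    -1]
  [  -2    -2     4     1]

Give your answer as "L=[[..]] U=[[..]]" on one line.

  row1 -= -2·row0 → [0,-2,1,0]
  row2 -= 1·row0 → [0,4,0,1]
  row3 -= 1·row0 → [0,0,2,3]
  row2 -= -2·row1 → [0,0,2,1]
  row3 -= 0·row1 → [0,0,2,3]
  row3 -= 1·row2 → [0,0,0,2]

L=[[1,0,0,0],[-2,1,0,0],[1,-2,1,0],[1,0,1,1]] U=[[-2,-2,2,-2],[0,-2,1,0],[0,0,2,1],[0,0,0,2]]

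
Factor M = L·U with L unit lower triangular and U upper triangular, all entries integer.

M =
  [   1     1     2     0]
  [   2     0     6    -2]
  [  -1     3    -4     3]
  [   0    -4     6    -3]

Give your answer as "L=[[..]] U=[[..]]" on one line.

  r1 -= 2·r0 → [0,-2,2,-2]
  r2 -= -1·r0 → [0,4,-2,3]
  r3 -= 0·r0 → [0,-4,6,-3]
  r2 -= -2·r1 → [0,0,2,-1]
  r3 -= 2·r1 → [0,0,2,1]
  r3 -= 1·r2 → [0,0,0,2]

L=[[1,0,0,0],[2,1,0,0],[-1,-2,1,0],[0,2,1,1]] U=[[1,1,2,0],[0,-2,2,-2],[0,0,2,-1],[0,0,0,2]]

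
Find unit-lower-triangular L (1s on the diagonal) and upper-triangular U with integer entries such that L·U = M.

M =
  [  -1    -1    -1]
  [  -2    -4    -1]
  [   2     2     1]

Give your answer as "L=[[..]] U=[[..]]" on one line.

  r1 -= 2·r0 → [0,-2,1]
  r2 -= -2·r0 → [0,0,-1]
  r2 -= 0·r1 → [0,0,-1]

L=[[1,0,0],[2,1,0],[-2,0,1]] U=[[-1,-1,-1],[0,-2,1],[0,0,-1]]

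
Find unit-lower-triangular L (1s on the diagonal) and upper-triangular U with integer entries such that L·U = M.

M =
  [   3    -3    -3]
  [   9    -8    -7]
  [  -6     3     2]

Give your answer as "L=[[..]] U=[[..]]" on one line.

  R1 -= 3·R0 → [0,1,2]
  R2 -= -2·R0 → [0,-3,-4]
  R2 -= -3·R1 → [0,0,2]

L=[[1,0,0],[3,1,0],[-2,-3,1]] U=[[3,-3,-3],[0,1,2],[0,0,2]]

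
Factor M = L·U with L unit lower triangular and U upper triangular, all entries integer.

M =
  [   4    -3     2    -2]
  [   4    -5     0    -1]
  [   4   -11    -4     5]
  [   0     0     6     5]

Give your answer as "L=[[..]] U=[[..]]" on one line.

  r1 -= 1·r0 → [0,-2,-2,1]
  r2 -= 1·r0 → [0,-8,-6,7]
  r3 -= 0·r0 → [0,0,6,5]
  r2 -= 4·r1 → [0,0,2,3]
  r3 -= 0·r1 → [0,0,6,5]
  r3 -= 3·r2 → [0,0,0,-4]

L=[[1,0,0,0],[1,1,0,0],[1,4,1,0],[0,0,3,1]] U=[[4,-3,2,-2],[0,-2,-2,1],[0,0,2,3],[0,0,0,-4]]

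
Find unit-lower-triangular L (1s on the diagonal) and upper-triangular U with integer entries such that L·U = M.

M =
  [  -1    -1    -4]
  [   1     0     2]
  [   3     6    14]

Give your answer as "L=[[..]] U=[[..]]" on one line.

  R1 -= -1·R0 → [0,-1,-2]
  R2 -= -3·R0 → [0,3,2]
  R2 -= -3·R1 → [0,0,-4]

L=[[1,0,0],[-1,1,0],[-3,-3,1]] U=[[-1,-1,-4],[0,-1,-2],[0,0,-4]]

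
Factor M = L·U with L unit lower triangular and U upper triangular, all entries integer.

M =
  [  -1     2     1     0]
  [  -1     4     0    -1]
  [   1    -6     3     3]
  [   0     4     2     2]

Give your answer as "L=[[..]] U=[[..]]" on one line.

L=[[1,0,0,0],[1,1,0,0],[-1,-2,1,0],[0,2,2,1]] U=[[-1,2,1,0],[0,2,-1,-1],[0,0,2,1],[0,0,0,2]]

  r1 -= 1·r0 → [0,2,-1,-1]
  r2 -= -1·r0 → [0,-4,4,3]
  r3 -= 0·r0 → [0,4,2,2]
  r2 -= -2·r1 → [0,0,2,1]
  r3 -= 2·r1 → [0,0,4,4]
  r3 -= 2·r2 → [0,0,0,2]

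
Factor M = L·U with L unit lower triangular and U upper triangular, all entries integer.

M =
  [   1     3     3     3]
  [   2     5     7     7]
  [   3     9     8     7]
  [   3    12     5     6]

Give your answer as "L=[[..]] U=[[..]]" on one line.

L=[[1,0,0,0],[2,1,0,0],[3,0,1,0],[3,-3,1,1]] U=[[1,3,3,3],[0,-1,1,1],[0,0,-1,-2],[0,0,0,2]]

  row1 -= 2·row0 → [0,-1,1,1]
  row2 -= 3·row0 → [0,0,-1,-2]
  row3 -= 3·row0 → [0,3,-4,-3]
  row2 -= 0·row1 → [0,0,-1,-2]
  row3 -= -3·row1 → [0,0,-1,0]
  row3 -= 1·row2 → [0,0,0,2]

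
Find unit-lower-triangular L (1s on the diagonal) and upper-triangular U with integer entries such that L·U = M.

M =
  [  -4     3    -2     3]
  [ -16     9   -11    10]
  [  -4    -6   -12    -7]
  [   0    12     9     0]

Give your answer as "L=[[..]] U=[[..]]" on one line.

L=[[1,0,0,0],[4,1,0,0],[1,3,1,0],[0,-4,3,1]] U=[[-4,3,-2,3],[0,-3,-3,-2],[0,0,-1,-4],[0,0,0,4]]

  row1 -= 4·row0 → [0,-3,-3,-2]
  row2 -= 1·row0 → [0,-9,-10,-10]
  row3 -= 0·row0 → [0,12,9,0]
  row2 -= 3·row1 → [0,0,-1,-4]
  row3 -= -4·row1 → [0,0,-3,-8]
  row3 -= 3·row2 → [0,0,0,4]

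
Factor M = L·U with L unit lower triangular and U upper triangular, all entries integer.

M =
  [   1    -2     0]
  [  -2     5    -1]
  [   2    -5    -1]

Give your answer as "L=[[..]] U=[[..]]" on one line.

  r1 -= -2·r0 → [0,1,-1]
  r2 -= 2·r0 → [0,-1,-1]
  r2 -= -1·r1 → [0,0,-2]

L=[[1,0,0],[-2,1,0],[2,-1,1]] U=[[1,-2,0],[0,1,-1],[0,0,-2]]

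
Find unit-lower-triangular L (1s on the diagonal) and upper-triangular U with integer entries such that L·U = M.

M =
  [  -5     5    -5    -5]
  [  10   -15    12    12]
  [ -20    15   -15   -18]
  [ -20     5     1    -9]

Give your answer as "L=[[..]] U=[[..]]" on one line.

  R1 -= -2·R0 → [0,-5,2,2]
  R2 -= 4·R0 → [0,-5,5,2]
  R3 -= 4·R0 → [0,-15,21,11]
  R2 -= 1·R1 → [0,0,3,0]
  R3 -= 3·R1 → [0,0,15,5]
  R3 -= 5·R2 → [0,0,0,5]

L=[[1,0,0,0],[-2,1,0,0],[4,1,1,0],[4,3,5,1]] U=[[-5,5,-5,-5],[0,-5,2,2],[0,0,3,0],[0,0,0,5]]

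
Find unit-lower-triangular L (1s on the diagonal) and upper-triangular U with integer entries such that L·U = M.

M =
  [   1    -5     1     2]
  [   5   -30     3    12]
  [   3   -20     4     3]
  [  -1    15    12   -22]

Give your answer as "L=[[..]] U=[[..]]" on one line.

L=[[1,0,0,0],[5,1,0,0],[3,1,1,0],[-1,-2,3,1]] U=[[1,-5,1,2],[0,-5,-2,2],[0,0,3,-5],[0,0,0,-1]]

  r1 -= 5·r0 → [0,-5,-2,2]
  r2 -= 3·r0 → [0,-5,1,-3]
  r3 -= -1·r0 → [0,10,13,-20]
  r2 -= 1·r1 → [0,0,3,-5]
  r3 -= -2·r1 → [0,0,9,-16]
  r3 -= 3·r2 → [0,0,0,-1]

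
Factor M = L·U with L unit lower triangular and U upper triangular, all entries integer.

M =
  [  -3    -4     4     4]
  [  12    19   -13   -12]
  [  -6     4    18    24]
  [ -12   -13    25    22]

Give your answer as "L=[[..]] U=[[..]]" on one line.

  r1 -= -4·r0 → [0,3,3,4]
  r2 -= 2·r0 → [0,12,10,16]
  r3 -= 4·r0 → [0,3,9,6]
  r2 -= 4·r1 → [0,0,-2,0]
  r3 -= 1·r1 → [0,0,6,2]
  r3 -= -3·r2 → [0,0,0,2]

L=[[1,0,0,0],[-4,1,0,0],[2,4,1,0],[4,1,-3,1]] U=[[-3,-4,4,4],[0,3,3,4],[0,0,-2,0],[0,0,0,2]]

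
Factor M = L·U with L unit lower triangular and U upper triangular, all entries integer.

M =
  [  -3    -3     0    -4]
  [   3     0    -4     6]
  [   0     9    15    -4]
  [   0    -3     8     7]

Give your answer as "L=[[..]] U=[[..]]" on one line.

  r1 -= -1·r0 → [0,-3,-4,2]
  r2 -= 0·r0 → [0,9,15,-4]
  r3 -= 0·r0 → [0,-3,8,7]
  r2 -= -3·r1 → [0,0,3,2]
  r3 -= 1·r1 → [0,0,12,5]
  r3 -= 4·r2 → [0,0,0,-3]

L=[[1,0,0,0],[-1,1,0,0],[0,-3,1,0],[0,1,4,1]] U=[[-3,-3,0,-4],[0,-3,-4,2],[0,0,3,2],[0,0,0,-3]]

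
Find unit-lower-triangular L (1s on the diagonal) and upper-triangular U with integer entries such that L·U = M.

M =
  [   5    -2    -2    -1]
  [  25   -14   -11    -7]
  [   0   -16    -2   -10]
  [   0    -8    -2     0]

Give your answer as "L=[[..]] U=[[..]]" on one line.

L=[[1,0,0,0],[5,1,0,0],[0,4,1,0],[0,2,0,1]] U=[[5,-2,-2,-1],[0,-4,-1,-2],[0,0,2,-2],[0,0,0,4]]

  r1 -= 5·r0 → [0,-4,-1,-2]
  r2 -= 0·r0 → [0,-16,-2,-10]
  r3 -= 0·r0 → [0,-8,-2,0]
  r2 -= 4·r1 → [0,0,2,-2]
  r3 -= 2·r1 → [0,0,0,4]
  r3 -= 0·r2 → [0,0,0,4]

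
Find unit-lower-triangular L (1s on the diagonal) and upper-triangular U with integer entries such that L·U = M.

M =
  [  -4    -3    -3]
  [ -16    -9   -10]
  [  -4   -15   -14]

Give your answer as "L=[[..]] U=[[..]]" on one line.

L=[[1,0,0],[4,1,0],[1,-4,1]] U=[[-4,-3,-3],[0,3,2],[0,0,-3]]

  R1 -= 4·R0 → [0,3,2]
  R2 -= 1·R0 → [0,-12,-11]
  R2 -= -4·R1 → [0,0,-3]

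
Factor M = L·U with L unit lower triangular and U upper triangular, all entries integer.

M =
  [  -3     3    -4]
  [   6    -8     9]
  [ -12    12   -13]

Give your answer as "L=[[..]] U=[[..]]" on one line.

L=[[1,0,0],[-2,1,0],[4,0,1]] U=[[-3,3,-4],[0,-2,1],[0,0,3]]

  row1 -= -2·row0 → [0,-2,1]
  row2 -= 4·row0 → [0,0,3]
  row2 -= 0·row1 → [0,0,3]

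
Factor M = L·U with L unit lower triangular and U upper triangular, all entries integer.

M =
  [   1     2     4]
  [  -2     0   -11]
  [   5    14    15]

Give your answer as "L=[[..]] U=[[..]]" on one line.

L=[[1,0,0],[-2,1,0],[5,1,1]] U=[[1,2,4],[0,4,-3],[0,0,-2]]

  R1 -= -2·R0 → [0,4,-3]
  R2 -= 5·R0 → [0,4,-5]
  R2 -= 1·R1 → [0,0,-2]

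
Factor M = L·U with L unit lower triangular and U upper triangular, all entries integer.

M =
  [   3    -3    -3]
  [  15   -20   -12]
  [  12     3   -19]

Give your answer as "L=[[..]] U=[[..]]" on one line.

  row1 -= 5·row0 → [0,-5,3]
  row2 -= 4·row0 → [0,15,-7]
  row2 -= -3·row1 → [0,0,2]

L=[[1,0,0],[5,1,0],[4,-3,1]] U=[[3,-3,-3],[0,-5,3],[0,0,2]]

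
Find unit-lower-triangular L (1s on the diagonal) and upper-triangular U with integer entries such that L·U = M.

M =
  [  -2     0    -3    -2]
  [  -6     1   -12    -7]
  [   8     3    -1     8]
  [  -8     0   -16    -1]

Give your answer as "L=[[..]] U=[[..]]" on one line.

L=[[1,0,0,0],[3,1,0,0],[-4,3,1,0],[4,0,1,1]] U=[[-2,0,-3,-2],[0,1,-3,-1],[0,0,-4,3],[0,0,0,4]]

  r1 -= 3·r0 → [0,1,-3,-1]
  r2 -= -4·r0 → [0,3,-13,0]
  r3 -= 4·r0 → [0,0,-4,7]
  r2 -= 3·r1 → [0,0,-4,3]
  r3 -= 0·r1 → [0,0,-4,7]
  r3 -= 1·r2 → [0,0,0,4]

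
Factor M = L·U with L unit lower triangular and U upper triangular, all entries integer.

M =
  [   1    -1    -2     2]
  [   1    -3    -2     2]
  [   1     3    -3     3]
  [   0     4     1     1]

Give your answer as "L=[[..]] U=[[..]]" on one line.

  row1 -= 1·row0 → [0,-2,0,0]
  row2 -= 1·row0 → [0,4,-1,1]
  row3 -= 0·row0 → [0,4,1,1]
  row2 -= -2·row1 → [0,0,-1,1]
  row3 -= -2·row1 → [0,0,1,1]
  row3 -= -1·row2 → [0,0,0,2]

L=[[1,0,0,0],[1,1,0,0],[1,-2,1,0],[0,-2,-1,1]] U=[[1,-1,-2,2],[0,-2,0,0],[0,0,-1,1],[0,0,0,2]]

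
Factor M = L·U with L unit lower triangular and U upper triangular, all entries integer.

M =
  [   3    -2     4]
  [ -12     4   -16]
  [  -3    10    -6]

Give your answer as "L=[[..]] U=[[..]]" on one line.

  r1 -= -4·r0 → [0,-4,0]
  r2 -= -1·r0 → [0,8,-2]
  r2 -= -2·r1 → [0,0,-2]

L=[[1,0,0],[-4,1,0],[-1,-2,1]] U=[[3,-2,4],[0,-4,0],[0,0,-2]]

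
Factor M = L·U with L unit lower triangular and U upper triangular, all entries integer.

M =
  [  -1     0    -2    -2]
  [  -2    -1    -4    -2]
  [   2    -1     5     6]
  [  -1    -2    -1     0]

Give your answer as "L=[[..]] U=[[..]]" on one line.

  row1 -= 2·row0 → [0,-1,0,2]
  row2 -= -2·row0 → [0,-1,1,2]
  row3 -= 1·row0 → [0,-2,1,2]
  row2 -= 1·row1 → [0,0,1,0]
  row3 -= 2·row1 → [0,0,1,-2]
  row3 -= 1·row2 → [0,0,0,-2]

L=[[1,0,0,0],[2,1,0,0],[-2,1,1,0],[1,2,1,1]] U=[[-1,0,-2,-2],[0,-1,0,2],[0,0,1,0],[0,0,0,-2]]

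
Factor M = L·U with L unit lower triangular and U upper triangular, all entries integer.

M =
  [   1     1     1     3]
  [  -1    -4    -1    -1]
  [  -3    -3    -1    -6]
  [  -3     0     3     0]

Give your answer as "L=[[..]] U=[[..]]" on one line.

  row1 -= -1·row0 → [0,-3,0,2]
  row2 -= -3·row0 → [0,0,2,3]
  row3 -= -3·row0 → [0,3,6,9]
  row2 -= 0·row1 → [0,0,2,3]
  row3 -= -1·row1 → [0,0,6,11]
  row3 -= 3·row2 → [0,0,0,2]

L=[[1,0,0,0],[-1,1,0,0],[-3,0,1,0],[-3,-1,3,1]] U=[[1,1,1,3],[0,-3,0,2],[0,0,2,3],[0,0,0,2]]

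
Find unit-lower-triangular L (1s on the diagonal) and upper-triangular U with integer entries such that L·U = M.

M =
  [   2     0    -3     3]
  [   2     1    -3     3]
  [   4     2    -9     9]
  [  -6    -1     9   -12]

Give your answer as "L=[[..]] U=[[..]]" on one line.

L=[[1,0,0,0],[1,1,0,0],[2,2,1,0],[-3,-1,0,1]] U=[[2,0,-3,3],[0,1,0,0],[0,0,-3,3],[0,0,0,-3]]

  row1 -= 1·row0 → [0,1,0,0]
  row2 -= 2·row0 → [0,2,-3,3]
  row3 -= -3·row0 → [0,-1,0,-3]
  row2 -= 2·row1 → [0,0,-3,3]
  row3 -= -1·row1 → [0,0,0,-3]
  row3 -= 0·row2 → [0,0,0,-3]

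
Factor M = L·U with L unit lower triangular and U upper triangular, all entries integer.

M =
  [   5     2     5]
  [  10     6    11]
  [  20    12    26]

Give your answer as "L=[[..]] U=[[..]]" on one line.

  R1 -= 2·R0 → [0,2,1]
  R2 -= 4·R0 → [0,4,6]
  R2 -= 2·R1 → [0,0,4]

L=[[1,0,0],[2,1,0],[4,2,1]] U=[[5,2,5],[0,2,1],[0,0,4]]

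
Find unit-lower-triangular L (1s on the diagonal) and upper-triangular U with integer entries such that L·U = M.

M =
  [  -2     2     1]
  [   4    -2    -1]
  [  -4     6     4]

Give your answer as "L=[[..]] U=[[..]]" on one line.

  r1 -= -2·r0 → [0,2,1]
  r2 -= 2·r0 → [0,2,2]
  r2 -= 1·r1 → [0,0,1]

L=[[1,0,0],[-2,1,0],[2,1,1]] U=[[-2,2,1],[0,2,1],[0,0,1]]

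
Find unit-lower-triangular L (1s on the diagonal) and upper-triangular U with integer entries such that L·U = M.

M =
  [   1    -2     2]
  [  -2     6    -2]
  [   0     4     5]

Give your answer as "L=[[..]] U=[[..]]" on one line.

  row1 -= -2·row0 → [0,2,2]
  row2 -= 0·row0 → [0,4,5]
  row2 -= 2·row1 → [0,0,1]

L=[[1,0,0],[-2,1,0],[0,2,1]] U=[[1,-2,2],[0,2,2],[0,0,1]]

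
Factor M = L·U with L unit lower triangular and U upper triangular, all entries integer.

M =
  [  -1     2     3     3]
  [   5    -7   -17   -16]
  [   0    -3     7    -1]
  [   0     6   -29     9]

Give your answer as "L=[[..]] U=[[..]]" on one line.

L=[[1,0,0,0],[-5,1,0,0],[0,-1,1,0],[0,2,-5,1]] U=[[-1,2,3,3],[0,3,-2,-1],[0,0,5,-2],[0,0,0,1]]

  R1 -= -5·R0 → [0,3,-2,-1]
  R2 -= 0·R0 → [0,-3,7,-1]
  R3 -= 0·R0 → [0,6,-29,9]
  R2 -= -1·R1 → [0,0,5,-2]
  R3 -= 2·R1 → [0,0,-25,11]
  R3 -= -5·R2 → [0,0,0,1]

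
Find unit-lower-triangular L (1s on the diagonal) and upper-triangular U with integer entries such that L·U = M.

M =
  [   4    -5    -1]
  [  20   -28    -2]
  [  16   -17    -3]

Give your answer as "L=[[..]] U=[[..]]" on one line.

L=[[1,0,0],[5,1,0],[4,-1,1]] U=[[4,-5,-1],[0,-3,3],[0,0,4]]

  row1 -= 5·row0 → [0,-3,3]
  row2 -= 4·row0 → [0,3,1]
  row2 -= -1·row1 → [0,0,4]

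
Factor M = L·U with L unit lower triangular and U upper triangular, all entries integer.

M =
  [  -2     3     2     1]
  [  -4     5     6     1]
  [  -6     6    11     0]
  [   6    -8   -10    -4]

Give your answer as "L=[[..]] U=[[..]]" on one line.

L=[[1,0,0,0],[2,1,0,0],[3,3,1,0],[-3,-1,2,1]] U=[[-2,3,2,1],[0,-1,2,-1],[0,0,-1,0],[0,0,0,-2]]

  r1 -= 2·r0 → [0,-1,2,-1]
  r2 -= 3·r0 → [0,-3,5,-3]
  r3 -= -3·r0 → [0,1,-4,-1]
  r2 -= 3·r1 → [0,0,-1,0]
  r3 -= -1·r1 → [0,0,-2,-2]
  r3 -= 2·r2 → [0,0,0,-2]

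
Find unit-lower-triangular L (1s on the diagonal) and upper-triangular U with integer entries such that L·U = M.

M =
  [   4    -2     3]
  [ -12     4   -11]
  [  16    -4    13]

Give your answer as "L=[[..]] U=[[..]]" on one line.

L=[[1,0,0],[-3,1,0],[4,-2,1]] U=[[4,-2,3],[0,-2,-2],[0,0,-3]]

  row1 -= -3·row0 → [0,-2,-2]
  row2 -= 4·row0 → [0,4,1]
  row2 -= -2·row1 → [0,0,-3]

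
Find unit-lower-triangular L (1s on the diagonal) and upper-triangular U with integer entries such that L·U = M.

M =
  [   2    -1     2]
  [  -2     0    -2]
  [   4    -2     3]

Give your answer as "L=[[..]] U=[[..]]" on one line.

L=[[1,0,0],[-1,1,0],[2,0,1]] U=[[2,-1,2],[0,-1,0],[0,0,-1]]

  row1 -= -1·row0 → [0,-1,0]
  row2 -= 2·row0 → [0,0,-1]
  row2 -= 0·row1 → [0,0,-1]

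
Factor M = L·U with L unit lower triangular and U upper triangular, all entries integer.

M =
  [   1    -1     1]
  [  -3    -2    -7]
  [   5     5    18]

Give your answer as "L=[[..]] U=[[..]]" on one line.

L=[[1,0,0],[-3,1,0],[5,-2,1]] U=[[1,-1,1],[0,-5,-4],[0,0,5]]

  row1 -= -3·row0 → [0,-5,-4]
  row2 -= 5·row0 → [0,10,13]
  row2 -= -2·row1 → [0,0,5]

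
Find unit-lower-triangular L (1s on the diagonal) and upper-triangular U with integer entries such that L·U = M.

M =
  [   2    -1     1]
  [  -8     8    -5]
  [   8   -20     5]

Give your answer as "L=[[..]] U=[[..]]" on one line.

  r1 -= -4·r0 → [0,4,-1]
  r2 -= 4·r0 → [0,-16,1]
  r2 -= -4·r1 → [0,0,-3]

L=[[1,0,0],[-4,1,0],[4,-4,1]] U=[[2,-1,1],[0,4,-1],[0,0,-3]]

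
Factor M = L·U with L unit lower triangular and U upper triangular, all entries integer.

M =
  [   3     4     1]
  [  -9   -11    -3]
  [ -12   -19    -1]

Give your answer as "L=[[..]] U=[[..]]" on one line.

L=[[1,0,0],[-3,1,0],[-4,-3,1]] U=[[3,4,1],[0,1,0],[0,0,3]]

  R1 -= -3·R0 → [0,1,0]
  R2 -= -4·R0 → [0,-3,3]
  R2 -= -3·R1 → [0,0,3]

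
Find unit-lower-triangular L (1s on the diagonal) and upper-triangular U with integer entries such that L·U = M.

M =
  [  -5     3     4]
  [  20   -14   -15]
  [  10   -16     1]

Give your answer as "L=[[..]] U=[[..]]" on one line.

L=[[1,0,0],[-4,1,0],[-2,5,1]] U=[[-5,3,4],[0,-2,1],[0,0,4]]

  R1 -= -4·R0 → [0,-2,1]
  R2 -= -2·R0 → [0,-10,9]
  R2 -= 5·R1 → [0,0,4]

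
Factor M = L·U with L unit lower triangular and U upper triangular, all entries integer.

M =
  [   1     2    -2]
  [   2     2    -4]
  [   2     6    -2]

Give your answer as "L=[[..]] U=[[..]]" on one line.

  row1 -= 2·row0 → [0,-2,0]
  row2 -= 2·row0 → [0,2,2]
  row2 -= -1·row1 → [0,0,2]

L=[[1,0,0],[2,1,0],[2,-1,1]] U=[[1,2,-2],[0,-2,0],[0,0,2]]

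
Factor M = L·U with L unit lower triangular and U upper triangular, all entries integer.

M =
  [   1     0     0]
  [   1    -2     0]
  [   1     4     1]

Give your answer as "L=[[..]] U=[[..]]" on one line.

L=[[1,0,0],[1,1,0],[1,-2,1]] U=[[1,0,0],[0,-2,0],[0,0,1]]

  r1 -= 1·r0 → [0,-2,0]
  r2 -= 1·r0 → [0,4,1]
  r2 -= -2·r1 → [0,0,1]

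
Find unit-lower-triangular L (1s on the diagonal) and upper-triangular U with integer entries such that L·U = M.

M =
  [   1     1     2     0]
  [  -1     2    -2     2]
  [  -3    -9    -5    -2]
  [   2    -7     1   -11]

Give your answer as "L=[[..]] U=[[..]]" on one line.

  r1 -= -1·r0 → [0,3,0,2]
  r2 -= -3·r0 → [0,-6,1,-2]
  r3 -= 2·r0 → [0,-9,-3,-11]
  r2 -= -2·r1 → [0,0,1,2]
  r3 -= -3·r1 → [0,0,-3,-5]
  r3 -= -3·r2 → [0,0,0,1]

L=[[1,0,0,0],[-1,1,0,0],[-3,-2,1,0],[2,-3,-3,1]] U=[[1,1,2,0],[0,3,0,2],[0,0,1,2],[0,0,0,1]]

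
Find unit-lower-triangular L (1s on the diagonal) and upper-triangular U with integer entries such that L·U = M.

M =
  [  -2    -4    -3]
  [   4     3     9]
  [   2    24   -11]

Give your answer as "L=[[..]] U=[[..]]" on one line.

  R1 -= -2·R0 → [0,-5,3]
  R2 -= -1·R0 → [0,20,-14]
  R2 -= -4·R1 → [0,0,-2]

L=[[1,0,0],[-2,1,0],[-1,-4,1]] U=[[-2,-4,-3],[0,-5,3],[0,0,-2]]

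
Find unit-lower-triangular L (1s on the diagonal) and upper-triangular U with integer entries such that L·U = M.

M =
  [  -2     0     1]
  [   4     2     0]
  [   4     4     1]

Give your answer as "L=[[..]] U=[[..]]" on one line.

  r1 -= -2·r0 → [0,2,2]
  r2 -= -2·r0 → [0,4,3]
  r2 -= 2·r1 → [0,0,-1]

L=[[1,0,0],[-2,1,0],[-2,2,1]] U=[[-2,0,1],[0,2,2],[0,0,-1]]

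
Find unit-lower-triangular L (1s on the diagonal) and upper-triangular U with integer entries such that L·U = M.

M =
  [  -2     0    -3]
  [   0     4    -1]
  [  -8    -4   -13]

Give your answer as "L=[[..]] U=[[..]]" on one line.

  r1 -= 0·r0 → [0,4,-1]
  r2 -= 4·r0 → [0,-4,-1]
  r2 -= -1·r1 → [0,0,-2]

L=[[1,0,0],[0,1,0],[4,-1,1]] U=[[-2,0,-3],[0,4,-1],[0,0,-2]]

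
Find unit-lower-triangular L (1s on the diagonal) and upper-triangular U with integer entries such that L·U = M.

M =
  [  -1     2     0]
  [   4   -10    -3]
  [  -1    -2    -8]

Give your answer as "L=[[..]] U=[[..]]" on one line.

L=[[1,0,0],[-4,1,0],[1,2,1]] U=[[-1,2,0],[0,-2,-3],[0,0,-2]]

  row1 -= -4·row0 → [0,-2,-3]
  row2 -= 1·row0 → [0,-4,-8]
  row2 -= 2·row1 → [0,0,-2]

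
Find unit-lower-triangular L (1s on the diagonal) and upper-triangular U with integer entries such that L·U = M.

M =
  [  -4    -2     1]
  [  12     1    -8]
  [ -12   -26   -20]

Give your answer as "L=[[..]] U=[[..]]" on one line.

L=[[1,0,0],[-3,1,0],[3,4,1]] U=[[-4,-2,1],[0,-5,-5],[0,0,-3]]

  r1 -= -3·r0 → [0,-5,-5]
  r2 -= 3·r0 → [0,-20,-23]
  r2 -= 4·r1 → [0,0,-3]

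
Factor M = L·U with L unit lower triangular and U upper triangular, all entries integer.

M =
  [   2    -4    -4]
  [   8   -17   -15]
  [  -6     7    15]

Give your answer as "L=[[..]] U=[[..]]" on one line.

L=[[1,0,0],[4,1,0],[-3,5,1]] U=[[2,-4,-4],[0,-1,1],[0,0,-2]]

  R1 -= 4·R0 → [0,-1,1]
  R2 -= -3·R0 → [0,-5,3]
  R2 -= 5·R1 → [0,0,-2]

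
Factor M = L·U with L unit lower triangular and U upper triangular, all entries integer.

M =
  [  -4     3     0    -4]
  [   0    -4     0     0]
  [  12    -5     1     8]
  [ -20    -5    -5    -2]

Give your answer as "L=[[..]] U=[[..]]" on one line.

  R1 -= 0·R0 → [0,-4,0,0]
  R2 -= -3·R0 → [0,4,1,-4]
  R3 -= 5·R0 → [0,-20,-5,18]
  R2 -= -1·R1 → [0,0,1,-4]
  R3 -= 5·R1 → [0,0,-5,18]
  R3 -= -5·R2 → [0,0,0,-2]

L=[[1,0,0,0],[0,1,0,0],[-3,-1,1,0],[5,5,-5,1]] U=[[-4,3,0,-4],[0,-4,0,0],[0,0,1,-4],[0,0,0,-2]]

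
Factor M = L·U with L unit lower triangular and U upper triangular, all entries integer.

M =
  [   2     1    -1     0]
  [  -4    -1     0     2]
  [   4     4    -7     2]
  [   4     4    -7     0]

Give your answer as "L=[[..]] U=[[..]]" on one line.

L=[[1,0,0,0],[-2,1,0,0],[2,2,1,0],[2,2,1,1]] U=[[2,1,-1,0],[0,1,-2,2],[0,0,-1,-2],[0,0,0,-2]]

  r1 -= -2·r0 → [0,1,-2,2]
  r2 -= 2·r0 → [0,2,-5,2]
  r3 -= 2·r0 → [0,2,-5,0]
  r2 -= 2·r1 → [0,0,-1,-2]
  r3 -= 2·r1 → [0,0,-1,-4]
  r3 -= 1·r2 → [0,0,0,-2]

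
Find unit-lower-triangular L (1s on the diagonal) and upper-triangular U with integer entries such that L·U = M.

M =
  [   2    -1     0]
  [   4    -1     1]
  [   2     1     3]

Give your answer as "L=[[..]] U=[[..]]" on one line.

  r1 -= 2·r0 → [0,1,1]
  r2 -= 1·r0 → [0,2,3]
  r2 -= 2·r1 → [0,0,1]

L=[[1,0,0],[2,1,0],[1,2,1]] U=[[2,-1,0],[0,1,1],[0,0,1]]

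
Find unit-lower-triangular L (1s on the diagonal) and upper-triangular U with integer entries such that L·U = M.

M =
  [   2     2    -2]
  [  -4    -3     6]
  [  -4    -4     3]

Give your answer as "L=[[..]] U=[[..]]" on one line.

L=[[1,0,0],[-2,1,0],[-2,0,1]] U=[[2,2,-2],[0,1,2],[0,0,-1]]

  r1 -= -2·r0 → [0,1,2]
  r2 -= -2·r0 → [0,0,-1]
  r2 -= 0·r1 → [0,0,-1]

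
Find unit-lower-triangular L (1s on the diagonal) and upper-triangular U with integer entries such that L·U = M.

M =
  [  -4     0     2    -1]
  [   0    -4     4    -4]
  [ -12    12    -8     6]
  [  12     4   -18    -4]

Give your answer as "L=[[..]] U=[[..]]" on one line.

L=[[1,0,0,0],[0,1,0,0],[3,-3,1,0],[-3,-1,4,1]] U=[[-4,0,2,-1],[0,-4,4,-4],[0,0,-2,-3],[0,0,0,1]]

  row1 -= 0·row0 → [0,-4,4,-4]
  row2 -= 3·row0 → [0,12,-14,9]
  row3 -= -3·row0 → [0,4,-12,-7]
  row2 -= -3·row1 → [0,0,-2,-3]
  row3 -= -1·row1 → [0,0,-8,-11]
  row3 -= 4·row2 → [0,0,0,1]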